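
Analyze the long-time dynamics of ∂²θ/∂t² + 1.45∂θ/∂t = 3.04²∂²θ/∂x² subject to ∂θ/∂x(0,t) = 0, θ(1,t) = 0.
Long-time behavior: θ → 0. Damping (γ=1.45) dissipates energy; oscillations decay exponentially.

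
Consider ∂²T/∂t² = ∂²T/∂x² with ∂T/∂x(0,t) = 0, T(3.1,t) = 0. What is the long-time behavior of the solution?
As t → ∞, T oscillates (no decay). Energy is conserved; the solution oscillates indefinitely as standing waves.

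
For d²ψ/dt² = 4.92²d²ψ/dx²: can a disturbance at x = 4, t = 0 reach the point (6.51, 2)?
Yes. The domain of dependence is [-3.33, 16.35], and 4 ∈ [-3.33, 16.35].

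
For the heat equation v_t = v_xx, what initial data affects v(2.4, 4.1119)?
The entire real line. The heat equation has infinite propagation speed: any initial disturbance instantly affects all points (though exponentially small far away).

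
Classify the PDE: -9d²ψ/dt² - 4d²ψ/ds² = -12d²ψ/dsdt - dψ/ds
Rewriting in standard form: -4d²ψ/ds² + 12d²ψ/dsdt - 9d²ψ/dt² + dψ/ds = 0. A = -4, B = 12, C = -9. Discriminant B² - 4AC = 0. Since 0 = 0, parabolic.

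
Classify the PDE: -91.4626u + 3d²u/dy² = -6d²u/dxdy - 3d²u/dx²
Rewriting in standard form: 3d²u/dx² + 6d²u/dxdy + 3d²u/dy² - 91.4626u = 0. A = 3, B = 6, C = 3. Discriminant B² - 4AC = 0. Since 0 = 0, parabolic.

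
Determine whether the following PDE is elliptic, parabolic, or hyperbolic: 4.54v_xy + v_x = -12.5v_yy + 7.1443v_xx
Rewriting in standard form: -7.1443v_xx + 4.54v_xy + 12.5v_yy + v_x = 0. Coefficients: A = -7.1443, B = 4.54, C = 12.5. B² - 4AC = 377.8266, which is positive, so the equation is hyperbolic.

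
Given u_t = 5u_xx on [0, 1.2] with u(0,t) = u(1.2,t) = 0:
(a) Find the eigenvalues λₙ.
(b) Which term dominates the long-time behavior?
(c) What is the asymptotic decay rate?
Eigenvalues: λₙ = 5n²π²/1.2².
First three modes:
  n=1: λ₁ = 5π²/1.2² ≈ 34.269
  n=2: λ₂ = 20π²/1.2² ≈ 137.078 (4× faster decay)
  n=3: λ₃ = 45π²/1.2² ≈ 308.425 (9× faster decay)
As t → ∞, higher modes decay exponentially faster. The n=1 mode dominates: u ~ c₁ sin(πx/1.2) e^{-λ₁t}.
Decay rate: λ₁ = 5π²/1.2² ≈ 34.269.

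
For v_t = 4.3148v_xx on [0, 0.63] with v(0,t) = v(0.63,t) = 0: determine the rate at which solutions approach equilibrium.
Eigenvalues: λₙ = 4.3148n²π²/0.63².
First three modes:
  n=1: λ₁ = 4.3148π²/0.63² ≈ 107.295
  n=2: λ₂ = 17.2592π²/0.63² ≈ 429.18 (4× faster decay)
  n=3: λ₃ = 38.8332π²/0.63² ≈ 965.655 (9× faster decay)
As t → ∞, higher modes decay exponentially faster. The n=1 mode dominates: v ~ c₁ sin(πx/0.63) e^{-λ₁t}.
Decay rate: λ₁ = 4.3148π²/0.63² ≈ 107.295.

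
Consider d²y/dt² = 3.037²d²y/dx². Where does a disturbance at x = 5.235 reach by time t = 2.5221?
Domain of influence: [-2.4246177, 12.8946177]. Data at x = 5.235 spreads outward at speed 3.037.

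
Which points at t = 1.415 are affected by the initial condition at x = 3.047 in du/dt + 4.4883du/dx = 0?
At x = 9.3979445. The characteristic carries data from (3.047, 0) to (9.3979445, 1.415).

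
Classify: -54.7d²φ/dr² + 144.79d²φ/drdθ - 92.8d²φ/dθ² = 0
Hyperbolic (discriminant = 659.5041).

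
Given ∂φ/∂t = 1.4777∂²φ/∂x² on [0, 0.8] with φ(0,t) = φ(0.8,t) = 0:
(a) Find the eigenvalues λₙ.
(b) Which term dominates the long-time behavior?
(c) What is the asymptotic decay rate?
Eigenvalues: λₙ = 1.4777n²π²/0.8².
First three modes:
  n=1: λ₁ = 1.4777π²/0.8² ≈ 22.788
  n=2: λ₂ = 5.9108π²/0.8² ≈ 91.152 (4× faster decay)
  n=3: λ₃ = 13.2993π²/0.8² ≈ 205.092 (9× faster decay)
As t → ∞, higher modes decay exponentially faster. The n=1 mode dominates: φ ~ c₁ sin(πx/0.8) e^{-λ₁t}.
Decay rate: λ₁ = 1.4777π²/0.8² ≈ 22.788.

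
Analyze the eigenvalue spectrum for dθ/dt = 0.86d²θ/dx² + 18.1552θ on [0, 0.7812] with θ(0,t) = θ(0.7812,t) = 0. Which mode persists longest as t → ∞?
Eigenvalues: λₙ = 0.86n²π²/0.7812² - 18.1552.
First three modes:
  n=1: λ₁ = 0.86π²/0.7812² - 18.1552 ≈ -4.247
  n=2: λ₂ = 3.44π²/0.7812² - 18.1552 ≈ 37.478
  n=3: λ₃ = 7.74π²/0.7812² - 18.1552 ≈ 107.019
Since 0.86π²/0.7812² ≈ 13.908 < 18.1552, λ₁ < 0.
The n=1 mode grows fastest (−λₙ is largest for n=1) → dominates.
Asymptotic: θ ~ c₁ sin(πx/0.7812) e^{4.247t} (exponential growth at rate −λ₁ ≈ 4.247).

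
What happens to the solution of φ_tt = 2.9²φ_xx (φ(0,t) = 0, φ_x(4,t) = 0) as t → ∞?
φ oscillates (no decay). Energy is conserved; the solution oscillates indefinitely as standing waves.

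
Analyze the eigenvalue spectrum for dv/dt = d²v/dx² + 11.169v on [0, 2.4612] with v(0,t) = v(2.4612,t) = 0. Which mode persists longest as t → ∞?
Eigenvalues: λₙ = n²π²/2.4612² - 11.169.
First three modes:
  n=1: λ₁ = π²/2.4612² - 11.169 ≈ -9.54
  n=2: λ₂ = 4π²/2.4612² - 11.169 ≈ -4.652
  n=3: λ₃ = 9π²/2.4612² - 11.169 ≈ 3.495
Since π²/2.4612² ≈ 1.629 < 11.169, λ₁ < 0.
The n=1 mode grows fastest (−λₙ is largest for n=1) → dominates.
Asymptotic: v ~ c₁ sin(πx/2.4612) e^{9.54t} (exponential growth at rate −λ₁ ≈ 9.54).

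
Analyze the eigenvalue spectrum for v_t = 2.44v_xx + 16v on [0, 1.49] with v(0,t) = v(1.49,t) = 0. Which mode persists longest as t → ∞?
Eigenvalues: λₙ = 2.44n²π²/1.49² - 16.
First three modes:
  n=1: λ₁ = 2.44π²/1.49² - 16 ≈ -5.153
  n=2: λ₂ = 9.76π²/1.49² - 16 ≈ 27.389
  n=3: λ₃ = 21.96π²/1.49² - 16 ≈ 81.625
Since 2.44π²/1.49² ≈ 10.847 < 16, λ₁ < 0.
The n=1 mode grows fastest (−λₙ is largest for n=1) → dominates.
Asymptotic: v ~ c₁ sin(πx/1.49) e^{5.153t} (exponential growth at rate −λ₁ ≈ 5.153).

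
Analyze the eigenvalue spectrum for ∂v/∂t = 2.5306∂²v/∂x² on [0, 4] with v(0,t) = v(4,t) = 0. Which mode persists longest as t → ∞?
Eigenvalues: λₙ = 2.5306n²π²/4².
First three modes:
  n=1: λ₁ = 2.5306π²/4² ≈ 1.561
  n=2: λ₂ = 10.1224π²/4² ≈ 6.244 (4× faster decay)
  n=3: λ₃ = 22.7754π²/4² ≈ 14.049 (9× faster decay)
As t → ∞, higher modes decay exponentially faster. The n=1 mode dominates: v ~ c₁ sin(πx/4) e^{-λ₁t}.
Decay rate: λ₁ = 2.5306π²/4² ≈ 1.561.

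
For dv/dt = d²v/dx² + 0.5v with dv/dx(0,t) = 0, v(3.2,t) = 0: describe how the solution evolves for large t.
v grows unboundedly. Reaction dominates diffusion (r=0.5 > κπ²/(4L²)≈0.24); solution grows exponentially.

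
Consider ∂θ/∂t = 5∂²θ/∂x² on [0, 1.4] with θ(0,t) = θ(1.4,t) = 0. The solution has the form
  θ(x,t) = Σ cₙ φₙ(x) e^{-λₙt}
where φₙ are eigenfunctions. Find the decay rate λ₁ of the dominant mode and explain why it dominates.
Eigenvalues: λₙ = 5n²π²/1.4².
First three modes:
  n=1: λ₁ = 5π²/1.4² ≈ 25.178
  n=2: λ₂ = 20π²/1.4² ≈ 100.71 (4× faster decay)
  n=3: λ₃ = 45π²/1.4² ≈ 226.598 (9× faster decay)
As t → ∞, higher modes decay exponentially faster. The n=1 mode dominates: θ ~ c₁ sin(πx/1.4) e^{-λ₁t}.
Decay rate: λ₁ = 5π²/1.4² ≈ 25.178.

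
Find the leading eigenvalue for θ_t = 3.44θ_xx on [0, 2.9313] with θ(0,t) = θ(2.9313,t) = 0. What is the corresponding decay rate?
Eigenvalues: λₙ = 3.44n²π²/2.9313².
First three modes:
  n=1: λ₁ = 3.44π²/2.9313² ≈ 3.951
  n=2: λ₂ = 13.76π²/2.9313² ≈ 15.805 (4× faster decay)
  n=3: λ₃ = 30.96π²/2.9313² ≈ 35.562 (9× faster decay)
As t → ∞, higher modes decay exponentially faster. The n=1 mode dominates: θ ~ c₁ sin(πx/2.9313) e^{-λ₁t}.
Decay rate: λ₁ = 3.44π²/2.9313² ≈ 3.951.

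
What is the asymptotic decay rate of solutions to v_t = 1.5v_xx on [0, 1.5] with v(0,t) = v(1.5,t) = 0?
Eigenvalues: λₙ = 1.5n²π²/1.5².
First three modes:
  n=1: λ₁ = 1.5π²/1.5² ≈ 6.58
  n=2: λ₂ = 6π²/1.5² ≈ 26.319 (4× faster decay)
  n=3: λ₃ = 13.5π²/1.5² ≈ 59.218 (9× faster decay)
As t → ∞, higher modes decay exponentially faster. The n=1 mode dominates: v ~ c₁ sin(πx/1.5) e^{-λ₁t}.
Decay rate: λ₁ = 1.5π²/1.5² ≈ 6.58.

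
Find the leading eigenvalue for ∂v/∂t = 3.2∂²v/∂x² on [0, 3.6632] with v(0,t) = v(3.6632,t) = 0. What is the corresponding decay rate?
Eigenvalues: λₙ = 3.2n²π²/3.6632².
First three modes:
  n=1: λ₁ = 3.2π²/3.6632² ≈ 2.354
  n=2: λ₂ = 12.8π²/3.6632² ≈ 9.414 (4× faster decay)
  n=3: λ₃ = 28.8π²/3.6632² ≈ 21.182 (9× faster decay)
As t → ∞, higher modes decay exponentially faster. The n=1 mode dominates: v ~ c₁ sin(πx/3.6632) e^{-λ₁t}.
Decay rate: λ₁ = 3.2π²/3.6632² ≈ 2.354.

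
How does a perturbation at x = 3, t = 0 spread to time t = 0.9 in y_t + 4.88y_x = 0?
At x = 7.392. The characteristic carries data from (3, 0) to (7.392, 0.9).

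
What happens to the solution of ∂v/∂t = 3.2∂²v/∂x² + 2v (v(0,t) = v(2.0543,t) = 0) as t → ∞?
v → 0. Diffusion dominates reaction (r=2 < κπ²/L²≈7.48); solution decays.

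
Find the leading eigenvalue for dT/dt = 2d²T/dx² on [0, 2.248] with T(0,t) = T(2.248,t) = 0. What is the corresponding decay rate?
Eigenvalues: λₙ = 2n²π²/2.248².
First three modes:
  n=1: λ₁ = 2π²/2.248² ≈ 3.906
  n=2: λ₂ = 8π²/2.248² ≈ 15.624 (4× faster decay)
  n=3: λ₃ = 18π²/2.248² ≈ 35.154 (9× faster decay)
As t → ∞, higher modes decay exponentially faster. The n=1 mode dominates: T ~ c₁ sin(πx/2.248) e^{-λ₁t}.
Decay rate: λ₁ = 2π²/2.248² ≈ 3.906.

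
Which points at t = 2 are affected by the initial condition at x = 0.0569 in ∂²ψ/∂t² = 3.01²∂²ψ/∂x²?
Domain of influence: [-5.9631, 6.0769]. Data at x = 0.0569 spreads outward at speed 3.01.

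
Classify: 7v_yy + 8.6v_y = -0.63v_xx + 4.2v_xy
Rewriting in standard form: 0.63v_xx - 4.2v_xy + 7v_yy + 8.6v_y = 0. Parabolic (discriminant = 0).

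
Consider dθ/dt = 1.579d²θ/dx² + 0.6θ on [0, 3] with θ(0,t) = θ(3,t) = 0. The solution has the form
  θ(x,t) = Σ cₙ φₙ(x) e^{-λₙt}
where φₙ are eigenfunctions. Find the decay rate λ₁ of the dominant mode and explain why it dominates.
Eigenvalues: λₙ = 1.579n²π²/3² - 0.6.
First three modes:
  n=1: λ₁ = 1.579π²/3² - 0.6 ≈ 1.132
  n=2: λ₂ = 6.316π²/3² - 0.6 ≈ 6.326
  n=3: λ₃ = 14.211π²/3² - 0.6 ≈ 14.984
Since 1.579π²/3² ≈ 1.732 > 0.6, all λₙ > 0.
The n=1 mode decays slowest → dominates as t → ∞.
Asymptotic: θ ~ c₁ sin(πx/3) e^{-λ₁t} with decay rate λ₁ ≈ 1.132.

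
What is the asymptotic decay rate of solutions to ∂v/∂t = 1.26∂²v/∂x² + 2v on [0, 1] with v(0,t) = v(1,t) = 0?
Eigenvalues: λₙ = 1.26n²π²/1² - 2.
First three modes:
  n=1: λ₁ = 1.26π² - 2 ≈ 10.436
  n=2: λ₂ = 5.04π² - 2 ≈ 47.743
  n=3: λ₃ = 11.34π² - 2 ≈ 109.921
Since 1.26π² ≈ 12.436 > 2, all λₙ > 0.
The n=1 mode decays slowest → dominates as t → ∞.
Asymptotic: v ~ c₁ sin(πx/1) e^{-λ₁t} with decay rate λ₁ ≈ 10.436.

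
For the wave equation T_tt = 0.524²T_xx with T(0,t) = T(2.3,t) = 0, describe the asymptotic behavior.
T oscillates (no decay). Energy is conserved; the solution oscillates indefinitely as standing waves.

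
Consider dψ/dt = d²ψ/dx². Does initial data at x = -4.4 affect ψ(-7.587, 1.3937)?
Yes, for any finite x. The heat equation has infinite propagation speed, so all initial data affects all points at any t > 0.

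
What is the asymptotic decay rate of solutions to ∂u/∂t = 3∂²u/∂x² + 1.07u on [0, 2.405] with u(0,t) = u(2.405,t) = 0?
Eigenvalues: λₙ = 3n²π²/2.405² - 1.07.
First three modes:
  n=1: λ₁ = 3π²/2.405² - 1.07 ≈ 4.049
  n=2: λ₂ = 12π²/2.405² - 1.07 ≈ 19.406
  n=3: λ₃ = 27π²/2.405² - 1.07 ≈ 45.002
Since 3π²/2.405² ≈ 5.119 > 1.07, all λₙ > 0.
The n=1 mode decays slowest → dominates as t → ∞.
Asymptotic: u ~ c₁ sin(πx/2.405) e^{-λ₁t} with decay rate λ₁ ≈ 4.049.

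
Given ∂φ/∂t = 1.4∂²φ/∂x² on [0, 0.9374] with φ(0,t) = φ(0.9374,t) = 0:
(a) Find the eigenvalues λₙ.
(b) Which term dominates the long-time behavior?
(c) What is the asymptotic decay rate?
Eigenvalues: λₙ = 1.4n²π²/0.9374².
First three modes:
  n=1: λ₁ = 1.4π²/0.9374² ≈ 15.725
  n=2: λ₂ = 5.6π²/0.9374² ≈ 62.898 (4× faster decay)
  n=3: λ₃ = 12.6π²/0.9374² ≈ 141.521 (9× faster decay)
As t → ∞, higher modes decay exponentially faster. The n=1 mode dominates: φ ~ c₁ sin(πx/0.9374) e^{-λ₁t}.
Decay rate: λ₁ = 1.4π²/0.9374² ≈ 15.725.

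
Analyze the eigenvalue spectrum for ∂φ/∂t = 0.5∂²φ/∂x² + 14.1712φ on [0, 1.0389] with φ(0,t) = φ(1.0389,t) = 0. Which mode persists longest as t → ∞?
Eigenvalues: λₙ = 0.5n²π²/1.0389² - 14.1712.
First three modes:
  n=1: λ₁ = 0.5π²/1.0389² - 14.1712 ≈ -9.599
  n=2: λ₂ = 2π²/1.0389² - 14.1712 ≈ 4.117
  n=3: λ₃ = 4.5π²/1.0389² - 14.1712 ≈ 26.978
Since 0.5π²/1.0389² ≈ 4.572 < 14.1712, λ₁ < 0.
The n=1 mode grows fastest (−λₙ is largest for n=1) → dominates.
Asymptotic: φ ~ c₁ sin(πx/1.0389) e^{9.599t} (exponential growth at rate −λ₁ ≈ 9.599).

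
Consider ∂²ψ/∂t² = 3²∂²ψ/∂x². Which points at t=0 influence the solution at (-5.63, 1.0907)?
Domain of dependence: [-8.9021, -2.3579]. Signals travel at speed 3, so data within |x - -5.63| ≤ 3·1.0907 = 3.2721 can reach the point.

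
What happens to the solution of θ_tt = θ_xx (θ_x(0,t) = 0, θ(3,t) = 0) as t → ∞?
θ oscillates (no decay). Energy is conserved; the solution oscillates indefinitely as standing waves.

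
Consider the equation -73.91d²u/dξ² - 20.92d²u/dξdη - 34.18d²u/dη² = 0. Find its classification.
Elliptic. (A = -73.91, B = -20.92, C = -34.18 gives B² - 4AC = -9667.3288.)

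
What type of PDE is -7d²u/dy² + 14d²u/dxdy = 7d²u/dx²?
Rewriting in standard form: -7d²u/dx² + 14d²u/dxdy - 7d²u/dy² = 0. With A = -7, B = 14, C = -7, the discriminant is 0. This is a parabolic PDE.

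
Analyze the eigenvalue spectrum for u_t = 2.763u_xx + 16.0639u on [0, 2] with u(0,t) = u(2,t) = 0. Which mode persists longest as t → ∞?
Eigenvalues: λₙ = 2.763n²π²/2² - 16.0639.
First three modes:
  n=1: λ₁ = 2.763π²/2² - 16.0639 ≈ -9.246
  n=2: λ₂ = 11.052π²/2² - 16.0639 ≈ 11.206
  n=3: λ₃ = 24.867π²/2² - 16.0639 ≈ 45.293
Since 2.763π²/2² ≈ 6.817 < 16.0639, λ₁ < 0.
The n=1 mode grows fastest (−λₙ is largest for n=1) → dominates.
Asymptotic: u ~ c₁ sin(πx/2) e^{9.246t} (exponential growth at rate −λ₁ ≈ 9.246).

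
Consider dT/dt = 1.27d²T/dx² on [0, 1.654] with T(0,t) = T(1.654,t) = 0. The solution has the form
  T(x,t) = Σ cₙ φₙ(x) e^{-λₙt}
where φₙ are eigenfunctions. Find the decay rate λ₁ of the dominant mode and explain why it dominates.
Eigenvalues: λₙ = 1.27n²π²/1.654².
First three modes:
  n=1: λ₁ = 1.27π²/1.654² ≈ 4.582
  n=2: λ₂ = 5.08π²/1.654² ≈ 18.327 (4× faster decay)
  n=3: λ₃ = 11.43π²/1.654² ≈ 41.236 (9× faster decay)
As t → ∞, higher modes decay exponentially faster. The n=1 mode dominates: T ~ c₁ sin(πx/1.654) e^{-λ₁t}.
Decay rate: λ₁ = 1.27π²/1.654² ≈ 4.582.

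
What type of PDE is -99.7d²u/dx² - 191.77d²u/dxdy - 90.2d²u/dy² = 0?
With A = -99.7, B = -191.77, C = -90.2, the discriminant is 803.9729. This is a hyperbolic PDE.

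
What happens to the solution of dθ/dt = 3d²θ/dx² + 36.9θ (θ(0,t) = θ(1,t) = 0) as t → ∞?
θ grows unboundedly. Reaction dominates diffusion (r=36.9 > κπ²/L²≈29.61); solution grows exponentially.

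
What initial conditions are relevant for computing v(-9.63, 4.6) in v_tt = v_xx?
Domain of dependence: [-14.23, -5.03]. Signals travel at speed 1, so data within |x - -9.63| ≤ 1·4.6 = 4.6 can reach the point.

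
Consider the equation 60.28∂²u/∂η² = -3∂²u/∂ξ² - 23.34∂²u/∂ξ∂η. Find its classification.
Rewriting in standard form: 3∂²u/∂ξ² + 23.34∂²u/∂ξ∂η + 60.28∂²u/∂η² = 0. Elliptic. (A = 3, B = 23.34, C = 60.28 gives B² - 4AC = -178.6044.)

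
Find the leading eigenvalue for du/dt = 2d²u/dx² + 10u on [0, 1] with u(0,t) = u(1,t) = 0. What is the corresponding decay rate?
Eigenvalues: λₙ = 2n²π²/1² - 10.
First three modes:
  n=1: λ₁ = 2π² - 10 ≈ 9.739
  n=2: λ₂ = 8π² - 10 ≈ 68.957
  n=3: λ₃ = 18π² - 10 ≈ 167.653
Since 2π² ≈ 19.739 > 10, all λₙ > 0.
The n=1 mode decays slowest → dominates as t → ∞.
Asymptotic: u ~ c₁ sin(πx/1) e^{-λ₁t} with decay rate λ₁ ≈ 9.739.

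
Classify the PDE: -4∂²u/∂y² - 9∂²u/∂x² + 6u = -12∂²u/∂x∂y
Rewriting in standard form: -9∂²u/∂x² + 12∂²u/∂x∂y - 4∂²u/∂y² + 6u = 0. A = -9, B = 12, C = -4. Discriminant B² - 4AC = 0. Since 0 = 0, parabolic.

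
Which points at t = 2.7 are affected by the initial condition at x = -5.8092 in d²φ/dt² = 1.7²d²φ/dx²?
Domain of influence: [-10.3992, -1.2192]. Data at x = -5.8092 spreads outward at speed 1.7.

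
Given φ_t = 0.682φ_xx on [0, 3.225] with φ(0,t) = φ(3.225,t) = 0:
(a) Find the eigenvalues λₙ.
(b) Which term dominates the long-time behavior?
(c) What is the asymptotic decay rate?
Eigenvalues: λₙ = 0.682n²π²/3.225².
First three modes:
  n=1: λ₁ = 0.682π²/3.225² ≈ 0.647
  n=2: λ₂ = 2.728π²/3.225² ≈ 2.589 (4× faster decay)
  n=3: λ₃ = 6.138π²/3.225² ≈ 5.825 (9× faster decay)
As t → ∞, higher modes decay exponentially faster. The n=1 mode dominates: φ ~ c₁ sin(πx/3.225) e^{-λ₁t}.
Decay rate: λ₁ = 0.682π²/3.225² ≈ 0.647.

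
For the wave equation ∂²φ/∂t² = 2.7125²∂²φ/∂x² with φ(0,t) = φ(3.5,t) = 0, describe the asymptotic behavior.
φ oscillates (no decay). Energy is conserved; the solution oscillates indefinitely as standing waves.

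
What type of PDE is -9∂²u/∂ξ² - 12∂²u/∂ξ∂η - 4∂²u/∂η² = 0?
With A = -9, B = -12, C = -4, the discriminant is 0. This is a parabolic PDE.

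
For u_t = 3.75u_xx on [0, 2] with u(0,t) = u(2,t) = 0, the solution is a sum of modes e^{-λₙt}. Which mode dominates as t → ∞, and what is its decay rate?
Eigenvalues: λₙ = 3.75n²π²/2².
First three modes:
  n=1: λ₁ = 3.75π²/2² ≈ 9.253
  n=2: λ₂ = 15π²/2² ≈ 37.011 (4× faster decay)
  n=3: λ₃ = 33.75π²/2² ≈ 83.275 (9× faster decay)
As t → ∞, higher modes decay exponentially faster. The n=1 mode dominates: u ~ c₁ sin(πx/2) e^{-λ₁t}.
Decay rate: λ₁ = 3.75π²/2² ≈ 9.253.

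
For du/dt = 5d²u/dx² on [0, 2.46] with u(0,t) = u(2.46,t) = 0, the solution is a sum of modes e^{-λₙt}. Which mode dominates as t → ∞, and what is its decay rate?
Eigenvalues: λₙ = 5n²π²/2.46².
First three modes:
  n=1: λ₁ = 5π²/2.46² ≈ 8.155
  n=2: λ₂ = 20π²/2.46² ≈ 32.618 (4× faster decay)
  n=3: λ₃ = 45π²/2.46² ≈ 73.391 (9× faster decay)
As t → ∞, higher modes decay exponentially faster. The n=1 mode dominates: u ~ c₁ sin(πx/2.46) e^{-λ₁t}.
Decay rate: λ₁ = 5π²/2.46² ≈ 8.155.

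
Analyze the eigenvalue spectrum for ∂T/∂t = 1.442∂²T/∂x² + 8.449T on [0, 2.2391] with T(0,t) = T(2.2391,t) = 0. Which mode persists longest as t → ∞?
Eigenvalues: λₙ = 1.442n²π²/2.2391² - 8.449.
First three modes:
  n=1: λ₁ = 1.442π²/2.2391² - 8.449 ≈ -5.61
  n=2: λ₂ = 5.768π²/2.2391² - 8.449 ≈ 2.906
  n=3: λ₃ = 12.978π²/2.2391² - 8.449 ≈ 17.099
Since 1.442π²/2.2391² ≈ 2.839 < 8.449, λ₁ < 0.
The n=1 mode grows fastest (−λₙ is largest for n=1) → dominates.
Asymptotic: T ~ c₁ sin(πx/2.2391) e^{5.61t} (exponential growth at rate −λ₁ ≈ 5.61).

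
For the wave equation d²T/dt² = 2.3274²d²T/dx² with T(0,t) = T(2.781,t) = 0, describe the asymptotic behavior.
T oscillates (no decay). Energy is conserved; the solution oscillates indefinitely as standing waves.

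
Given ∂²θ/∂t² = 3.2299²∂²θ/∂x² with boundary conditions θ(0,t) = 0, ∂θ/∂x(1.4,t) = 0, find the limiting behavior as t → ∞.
θ oscillates (no decay). Energy is conserved; the solution oscillates indefinitely as standing waves.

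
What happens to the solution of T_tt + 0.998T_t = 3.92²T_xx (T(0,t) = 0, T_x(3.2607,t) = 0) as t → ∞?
T → 0. Damping (γ=0.998) dissipates energy; oscillations decay exponentially.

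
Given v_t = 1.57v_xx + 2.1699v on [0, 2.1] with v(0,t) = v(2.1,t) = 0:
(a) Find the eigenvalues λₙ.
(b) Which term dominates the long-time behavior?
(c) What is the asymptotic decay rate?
Eigenvalues: λₙ = 1.57n²π²/2.1² - 2.1699.
First three modes:
  n=1: λ₁ = 1.57π²/2.1² - 2.1699 ≈ 1.344
  n=2: λ₂ = 6.28π²/2.1² - 2.1699 ≈ 11.885
  n=3: λ₃ = 14.13π²/2.1² - 2.1699 ≈ 29.453
Since 1.57π²/2.1² ≈ 3.514 > 2.1699, all λₙ > 0.
The n=1 mode decays slowest → dominates as t → ∞.
Asymptotic: v ~ c₁ sin(πx/2.1) e^{-λ₁t} with decay rate λ₁ ≈ 1.344.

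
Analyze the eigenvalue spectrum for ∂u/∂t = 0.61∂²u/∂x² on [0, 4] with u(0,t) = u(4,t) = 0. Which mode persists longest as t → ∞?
Eigenvalues: λₙ = 0.61n²π²/4².
First three modes:
  n=1: λ₁ = 0.61π²/4² ≈ 0.376
  n=2: λ₂ = 2.44π²/4² ≈ 1.505 (4× faster decay)
  n=3: λ₃ = 5.49π²/4² ≈ 3.387 (9× faster decay)
As t → ∞, higher modes decay exponentially faster. The n=1 mode dominates: u ~ c₁ sin(πx/4) e^{-λ₁t}.
Decay rate: λ₁ = 0.61π²/4² ≈ 0.376.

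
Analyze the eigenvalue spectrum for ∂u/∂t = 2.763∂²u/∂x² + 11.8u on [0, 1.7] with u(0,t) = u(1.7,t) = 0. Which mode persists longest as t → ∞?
Eigenvalues: λₙ = 2.763n²π²/1.7² - 11.8.
First three modes:
  n=1: λ₁ = 2.763π²/1.7² - 11.8 ≈ -2.364
  n=2: λ₂ = 11.052π²/1.7² - 11.8 ≈ 25.944
  n=3: λ₃ = 24.867π²/1.7² - 11.8 ≈ 73.123
Since 2.763π²/1.7² ≈ 9.436 < 11.8, λ₁ < 0.
The n=1 mode grows fastest (−λₙ is largest for n=1) → dominates.
Asymptotic: u ~ c₁ sin(πx/1.7) e^{2.364t} (exponential growth at rate −λ₁ ≈ 2.364).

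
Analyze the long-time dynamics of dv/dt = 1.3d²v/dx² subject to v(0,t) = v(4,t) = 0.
Long-time behavior: v → 0. Heat diffuses out through both boundaries.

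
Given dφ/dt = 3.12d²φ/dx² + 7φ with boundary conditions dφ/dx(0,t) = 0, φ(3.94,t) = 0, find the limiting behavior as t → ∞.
φ grows unboundedly. Reaction dominates diffusion (r=7 > κπ²/(4L²)≈0.5); solution grows exponentially.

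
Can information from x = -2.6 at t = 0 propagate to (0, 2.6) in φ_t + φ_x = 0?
Yes. The characteristic through (0, 2.6) passes through x = -2.6.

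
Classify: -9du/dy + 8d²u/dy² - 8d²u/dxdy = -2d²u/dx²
Rewriting in standard form: 2d²u/dx² - 8d²u/dxdy + 8d²u/dy² - 9du/dy = 0. Parabolic (discriminant = 0).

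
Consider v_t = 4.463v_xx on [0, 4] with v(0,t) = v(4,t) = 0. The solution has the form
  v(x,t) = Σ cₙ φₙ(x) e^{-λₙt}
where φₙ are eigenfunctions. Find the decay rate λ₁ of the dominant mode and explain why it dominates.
Eigenvalues: λₙ = 4.463n²π²/4².
First three modes:
  n=1: λ₁ = 4.463π²/4² ≈ 2.753
  n=2: λ₂ = 17.852π²/4² ≈ 11.012 (4× faster decay)
  n=3: λ₃ = 40.167π²/4² ≈ 24.777 (9× faster decay)
As t → ∞, higher modes decay exponentially faster. The n=1 mode dominates: v ~ c₁ sin(πx/4) e^{-λ₁t}.
Decay rate: λ₁ = 4.463π²/4² ≈ 2.753.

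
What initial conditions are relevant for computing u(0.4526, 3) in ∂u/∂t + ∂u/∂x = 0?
A single point: x = -2.5474. The characteristic through (0.4526, 3) is x - 1t = const, so x = 0.4526 - 1·3 = -2.5474.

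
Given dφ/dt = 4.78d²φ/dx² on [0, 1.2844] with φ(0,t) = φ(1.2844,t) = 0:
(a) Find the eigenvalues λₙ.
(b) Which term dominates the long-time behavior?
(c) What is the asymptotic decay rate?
Eigenvalues: λₙ = 4.78n²π²/1.2844².
First three modes:
  n=1: λ₁ = 4.78π²/1.2844² ≈ 28.597
  n=2: λ₂ = 19.12π²/1.2844² ≈ 114.39 (4× faster decay)
  n=3: λ₃ = 43.02π²/1.2844² ≈ 257.377 (9× faster decay)
As t → ∞, higher modes decay exponentially faster. The n=1 mode dominates: φ ~ c₁ sin(πx/1.2844) e^{-λ₁t}.
Decay rate: λ₁ = 4.78π²/1.2844² ≈ 28.597.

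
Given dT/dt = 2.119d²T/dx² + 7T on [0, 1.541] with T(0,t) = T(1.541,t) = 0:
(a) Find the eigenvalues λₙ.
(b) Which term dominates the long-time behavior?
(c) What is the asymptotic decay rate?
Eigenvalues: λₙ = 2.119n²π²/1.541² - 7.
First three modes:
  n=1: λ₁ = 2.119π²/1.541² - 7 ≈ 1.807
  n=2: λ₂ = 8.476π²/1.541² - 7 ≈ 28.228
  n=3: λ₃ = 19.071π²/1.541² - 7 ≈ 72.263
Since 2.119π²/1.541² ≈ 8.807 > 7, all λₙ > 0.
The n=1 mode decays slowest → dominates as t → ∞.
Asymptotic: T ~ c₁ sin(πx/1.541) e^{-λ₁t} with decay rate λ₁ ≈ 1.807.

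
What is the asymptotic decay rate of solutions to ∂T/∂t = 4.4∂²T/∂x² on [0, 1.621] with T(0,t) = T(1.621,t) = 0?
Eigenvalues: λₙ = 4.4n²π²/1.621².
First three modes:
  n=1: λ₁ = 4.4π²/1.621² ≈ 16.527
  n=2: λ₂ = 17.6π²/1.621² ≈ 66.107 (4× faster decay)
  n=3: λ₃ = 39.6π²/1.621² ≈ 148.74 (9× faster decay)
As t → ∞, higher modes decay exponentially faster. The n=1 mode dominates: T ~ c₁ sin(πx/1.621) e^{-λ₁t}.
Decay rate: λ₁ = 4.4π²/1.621² ≈ 16.527.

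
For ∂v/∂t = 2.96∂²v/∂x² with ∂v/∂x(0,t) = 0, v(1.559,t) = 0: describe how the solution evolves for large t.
v → 0. Heat escapes through the Dirichlet boundary.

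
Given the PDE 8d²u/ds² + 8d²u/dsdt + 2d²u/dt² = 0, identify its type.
The second-order coefficients are A = 8, B = 8, C = 2. Since B² - 4AC = 0 = 0, this is a parabolic PDE.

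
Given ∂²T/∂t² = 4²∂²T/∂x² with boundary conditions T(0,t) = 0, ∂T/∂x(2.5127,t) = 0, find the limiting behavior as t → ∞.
T oscillates (no decay). Energy is conserved; the solution oscillates indefinitely as standing waves.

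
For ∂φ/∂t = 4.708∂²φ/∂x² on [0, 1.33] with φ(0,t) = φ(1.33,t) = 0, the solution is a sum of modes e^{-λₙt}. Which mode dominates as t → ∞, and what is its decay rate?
Eigenvalues: λₙ = 4.708n²π²/1.33².
First three modes:
  n=1: λ₁ = 4.708π²/1.33² ≈ 26.268
  n=2: λ₂ = 18.832π²/1.33² ≈ 105.073 (4× faster decay)
  n=3: λ₃ = 42.372π²/1.33² ≈ 236.415 (9× faster decay)
As t → ∞, higher modes decay exponentially faster. The n=1 mode dominates: φ ~ c₁ sin(πx/1.33) e^{-λ₁t}.
Decay rate: λ₁ = 4.708π²/1.33² ≈ 26.268.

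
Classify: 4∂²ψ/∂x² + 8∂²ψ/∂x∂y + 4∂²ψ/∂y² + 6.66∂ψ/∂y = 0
Parabolic (discriminant = 0).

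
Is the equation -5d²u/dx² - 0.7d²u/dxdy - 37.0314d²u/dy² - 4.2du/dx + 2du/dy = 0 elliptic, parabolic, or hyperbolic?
Computing B² - 4AC with A = -5, B = -0.7, C = -37.0314: discriminant = -740.138 (negative). Answer: elliptic.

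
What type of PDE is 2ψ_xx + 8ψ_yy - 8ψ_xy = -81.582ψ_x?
Rewriting in standard form: 2ψ_xx - 8ψ_xy + 8ψ_yy + 81.582ψ_x = 0. With A = 2, B = -8, C = 8, the discriminant is 0. This is a parabolic PDE.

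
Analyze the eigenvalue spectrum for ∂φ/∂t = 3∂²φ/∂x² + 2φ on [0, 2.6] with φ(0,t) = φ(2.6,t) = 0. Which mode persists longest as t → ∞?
Eigenvalues: λₙ = 3n²π²/2.6² - 2.
First three modes:
  n=1: λ₁ = 3π²/2.6² - 2 ≈ 2.38
  n=2: λ₂ = 12π²/2.6² - 2 ≈ 15.52
  n=3: λ₃ = 27π²/2.6² - 2 ≈ 37.42
Since 3π²/2.6² ≈ 4.38 > 2, all λₙ > 0.
The n=1 mode decays slowest → dominates as t → ∞.
Asymptotic: φ ~ c₁ sin(πx/2.6) e^{-λ₁t} with decay rate λ₁ ≈ 2.38.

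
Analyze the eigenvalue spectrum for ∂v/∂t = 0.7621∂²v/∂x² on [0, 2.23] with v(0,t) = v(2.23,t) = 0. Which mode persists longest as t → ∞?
Eigenvalues: λₙ = 0.7621n²π²/2.23².
First three modes:
  n=1: λ₁ = 0.7621π²/2.23² ≈ 1.513
  n=2: λ₂ = 3.0484π²/2.23² ≈ 6.05 (4× faster decay)
  n=3: λ₃ = 6.8589π²/2.23² ≈ 13.613 (9× faster decay)
As t → ∞, higher modes decay exponentially faster. The n=1 mode dominates: v ~ c₁ sin(πx/2.23) e^{-λ₁t}.
Decay rate: λ₁ = 0.7621π²/2.23² ≈ 1.513.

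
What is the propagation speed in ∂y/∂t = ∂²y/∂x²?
Infinite. The heat equation is parabolic, not hyperbolic, so disturbances propagate instantly.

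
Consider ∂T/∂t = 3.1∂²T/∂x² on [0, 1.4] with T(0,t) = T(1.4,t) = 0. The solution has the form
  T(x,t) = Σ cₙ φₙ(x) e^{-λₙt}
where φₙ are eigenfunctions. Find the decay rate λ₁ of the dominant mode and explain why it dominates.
Eigenvalues: λₙ = 3.1n²π²/1.4².
First three modes:
  n=1: λ₁ = 3.1π²/1.4² ≈ 15.61
  n=2: λ₂ = 12.4π²/1.4² ≈ 62.44 (4× faster decay)
  n=3: λ₃ = 27.9π²/1.4² ≈ 140.491 (9× faster decay)
As t → ∞, higher modes decay exponentially faster. The n=1 mode dominates: T ~ c₁ sin(πx/1.4) e^{-λ₁t}.
Decay rate: λ₁ = 3.1π²/1.4² ≈ 15.61.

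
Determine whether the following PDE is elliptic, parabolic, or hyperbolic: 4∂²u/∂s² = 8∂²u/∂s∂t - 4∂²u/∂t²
Rewriting in standard form: 4∂²u/∂s² - 8∂²u/∂s∂t + 4∂²u/∂t² = 0. Coefficients: A = 4, B = -8, C = 4. B² - 4AC = 0, which is zero, so the equation is parabolic.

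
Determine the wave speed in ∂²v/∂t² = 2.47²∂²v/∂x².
Speed = 2.47. Information travels along characteristics x = x₀ ± 2.47t.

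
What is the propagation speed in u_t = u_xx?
Infinite. The heat equation is parabolic, not hyperbolic, so disturbances propagate instantly.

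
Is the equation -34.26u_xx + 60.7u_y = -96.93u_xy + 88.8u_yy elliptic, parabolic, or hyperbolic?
Rewriting in standard form: -34.26u_xx + 96.93u_xy - 88.8u_yy + 60.7u_y = 0. Computing B² - 4AC with A = -34.26, B = 96.93, C = -88.8: discriminant = -2773.7271 (negative). Answer: elliptic.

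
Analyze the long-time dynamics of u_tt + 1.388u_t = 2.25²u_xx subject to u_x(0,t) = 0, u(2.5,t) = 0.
Long-time behavior: u → 0. Damping (γ=1.388) dissipates energy; oscillations decay exponentially.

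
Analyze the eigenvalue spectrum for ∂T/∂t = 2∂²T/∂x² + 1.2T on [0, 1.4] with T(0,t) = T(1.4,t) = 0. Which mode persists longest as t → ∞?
Eigenvalues: λₙ = 2n²π²/1.4² - 1.2.
First three modes:
  n=1: λ₁ = 2π²/1.4² - 1.2 ≈ 8.871
  n=2: λ₂ = 8π²/1.4² - 1.2 ≈ 39.084
  n=3: λ₃ = 18π²/1.4² - 1.2 ≈ 89.439
Since 2π²/1.4² ≈ 10.071 > 1.2, all λₙ > 0.
The n=1 mode decays slowest → dominates as t → ∞.
Asymptotic: T ~ c₁ sin(πx/1.4) e^{-λ₁t} with decay rate λ₁ ≈ 8.871.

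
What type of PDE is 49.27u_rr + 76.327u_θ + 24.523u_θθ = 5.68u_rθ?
Rewriting in standard form: 49.27u_rr - 5.68u_rθ + 24.523u_θθ + 76.327u_θ = 0. With A = 49.27, B = -5.68, C = 24.523, the discriminant is -4800.73044. This is an elliptic PDE.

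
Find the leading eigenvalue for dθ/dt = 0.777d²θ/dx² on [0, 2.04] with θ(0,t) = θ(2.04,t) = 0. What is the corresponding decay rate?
Eigenvalues: λₙ = 0.777n²π²/2.04².
First three modes:
  n=1: λ₁ = 0.777π²/2.04² ≈ 1.843
  n=2: λ₂ = 3.108π²/2.04² ≈ 7.371 (4× faster decay)
  n=3: λ₃ = 6.993π²/2.04² ≈ 16.585 (9× faster decay)
As t → ∞, higher modes decay exponentially faster. The n=1 mode dominates: θ ~ c₁ sin(πx/2.04) e^{-λ₁t}.
Decay rate: λ₁ = 0.777π²/2.04² ≈ 1.843.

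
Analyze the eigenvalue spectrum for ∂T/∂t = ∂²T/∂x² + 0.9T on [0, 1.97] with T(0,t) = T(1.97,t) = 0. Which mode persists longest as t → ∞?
Eigenvalues: λₙ = n²π²/1.97² - 0.9.
First three modes:
  n=1: λ₁ = π²/1.97² - 0.9 ≈ 1.643
  n=2: λ₂ = 4π²/1.97² - 0.9 ≈ 9.272
  n=3: λ₃ = 9π²/1.97² - 0.9 ≈ 21.988
Since π²/1.97² ≈ 2.543 > 0.9, all λₙ > 0.
The n=1 mode decays slowest → dominates as t → ∞.
Asymptotic: T ~ c₁ sin(πx/1.97) e^{-λ₁t} with decay rate λ₁ ≈ 1.643.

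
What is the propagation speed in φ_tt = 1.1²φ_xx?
Speed = 1.1. Information travels along characteristics x = x₀ ± 1.1t.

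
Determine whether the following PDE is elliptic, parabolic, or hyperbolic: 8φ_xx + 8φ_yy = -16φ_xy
Rewriting in standard form: 8φ_xx + 16φ_xy + 8φ_yy = 0. Coefficients: A = 8, B = 16, C = 8. B² - 4AC = 0, which is zero, so the equation is parabolic.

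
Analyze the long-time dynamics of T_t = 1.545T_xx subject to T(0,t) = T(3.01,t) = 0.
Long-time behavior: T → 0. Heat diffuses out through both boundaries.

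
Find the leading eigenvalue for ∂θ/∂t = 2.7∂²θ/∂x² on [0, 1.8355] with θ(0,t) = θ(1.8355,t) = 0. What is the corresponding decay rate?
Eigenvalues: λₙ = 2.7n²π²/1.8355².
First three modes:
  n=1: λ₁ = 2.7π²/1.8355² ≈ 7.91
  n=2: λ₂ = 10.8π²/1.8355² ≈ 31.638 (4× faster decay)
  n=3: λ₃ = 24.3π²/1.8355² ≈ 71.186 (9× faster decay)
As t → ∞, higher modes decay exponentially faster. The n=1 mode dominates: θ ~ c₁ sin(πx/1.8355) e^{-λ₁t}.
Decay rate: λ₁ = 2.7π²/1.8355² ≈ 7.91.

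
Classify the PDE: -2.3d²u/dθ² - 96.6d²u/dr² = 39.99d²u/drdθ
Rewriting in standard form: -96.6d²u/dr² - 39.99d²u/drdθ - 2.3d²u/dθ² = 0. A = -96.6, B = -39.99, C = -2.3. Discriminant B² - 4AC = 710.4801. Since 710.4801 > 0, hyperbolic.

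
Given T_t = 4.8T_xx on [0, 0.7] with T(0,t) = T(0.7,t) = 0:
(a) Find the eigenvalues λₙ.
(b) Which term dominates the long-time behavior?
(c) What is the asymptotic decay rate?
Eigenvalues: λₙ = 4.8n²π²/0.7².
First three modes:
  n=1: λ₁ = 4.8π²/0.7² ≈ 96.682
  n=2: λ₂ = 19.2π²/0.7² ≈ 386.727 (4× faster decay)
  n=3: λ₃ = 43.2π²/0.7² ≈ 870.137 (9× faster decay)
As t → ∞, higher modes decay exponentially faster. The n=1 mode dominates: T ~ c₁ sin(πx/0.7) e^{-λ₁t}.
Decay rate: λ₁ = 4.8π²/0.7² ≈ 96.682.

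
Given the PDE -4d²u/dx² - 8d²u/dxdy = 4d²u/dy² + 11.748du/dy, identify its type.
Rewriting in standard form: -4d²u/dx² - 8d²u/dxdy - 4d²u/dy² - 11.748du/dy = 0. The second-order coefficients are A = -4, B = -8, C = -4. Since B² - 4AC = 0 = 0, this is a parabolic PDE.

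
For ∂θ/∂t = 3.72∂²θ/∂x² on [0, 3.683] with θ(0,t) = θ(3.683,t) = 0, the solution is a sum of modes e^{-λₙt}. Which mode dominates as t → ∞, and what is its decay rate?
Eigenvalues: λₙ = 3.72n²π²/3.683².
First three modes:
  n=1: λ₁ = 3.72π²/3.683² ≈ 2.707
  n=2: λ₂ = 14.88π²/3.683² ≈ 10.827 (4× faster decay)
  n=3: λ₃ = 33.48π²/3.683² ≈ 24.36 (9× faster decay)
As t → ∞, higher modes decay exponentially faster. The n=1 mode dominates: θ ~ c₁ sin(πx/3.683) e^{-λ₁t}.
Decay rate: λ₁ = 3.72π²/3.683² ≈ 2.707.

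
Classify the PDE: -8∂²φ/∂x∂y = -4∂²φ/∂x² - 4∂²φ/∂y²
Rewriting in standard form: 4∂²φ/∂x² - 8∂²φ/∂x∂y + 4∂²φ/∂y² = 0. A = 4, B = -8, C = 4. Discriminant B² - 4AC = 0. Since 0 = 0, parabolic.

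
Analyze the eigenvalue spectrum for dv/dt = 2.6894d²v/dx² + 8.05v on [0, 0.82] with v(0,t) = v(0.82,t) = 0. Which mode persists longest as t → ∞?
Eigenvalues: λₙ = 2.6894n²π²/0.82² - 8.05.
First three modes:
  n=1: λ₁ = 2.6894π²/0.82² - 8.05 ≈ 31.425
  n=2: λ₂ = 10.7576π²/0.82² - 8.05 ≈ 149.852
  n=3: λ₃ = 24.2046π²/0.82² - 8.05 ≈ 347.229
Since 2.6894π²/0.82² ≈ 39.475 > 8.05, all λₙ > 0.
The n=1 mode decays slowest → dominates as t → ∞.
Asymptotic: v ~ c₁ sin(πx/0.82) e^{-λ₁t} with decay rate λ₁ ≈ 31.425.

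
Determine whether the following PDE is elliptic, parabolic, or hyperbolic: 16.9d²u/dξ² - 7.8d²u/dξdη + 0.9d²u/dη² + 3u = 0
Coefficients: A = 16.9, B = -7.8, C = 0.9. B² - 4AC = 0, which is zero, so the equation is parabolic.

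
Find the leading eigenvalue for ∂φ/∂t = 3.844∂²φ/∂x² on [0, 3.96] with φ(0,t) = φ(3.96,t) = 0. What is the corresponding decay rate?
Eigenvalues: λₙ = 3.844n²π²/3.96².
First three modes:
  n=1: λ₁ = 3.844π²/3.96² ≈ 2.419
  n=2: λ₂ = 15.376π²/3.96² ≈ 9.677 (4× faster decay)
  n=3: λ₃ = 34.596π²/3.96² ≈ 21.774 (9× faster decay)
As t → ∞, higher modes decay exponentially faster. The n=1 mode dominates: φ ~ c₁ sin(πx/3.96) e^{-λ₁t}.
Decay rate: λ₁ = 3.844π²/3.96² ≈ 2.419.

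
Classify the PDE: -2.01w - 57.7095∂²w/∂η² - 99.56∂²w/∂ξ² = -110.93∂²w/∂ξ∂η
Rewriting in standard form: -99.56∂²w/∂ξ² + 110.93∂²w/∂ξ∂η - 57.7095∂²w/∂η² - 2.01w = 0. A = -99.56, B = 110.93, C = -57.7095. Discriminant B² - 4AC = -10676.76638. Since -10676.76638 < 0, elliptic.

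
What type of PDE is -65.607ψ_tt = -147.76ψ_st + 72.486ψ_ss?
Rewriting in standard form: -72.486ψ_ss + 147.76ψ_st - 65.607ψ_tt = 0. With A = -72.486, B = 147.76, C = -65.607, the discriminant is 2810.661592. This is a hyperbolic PDE.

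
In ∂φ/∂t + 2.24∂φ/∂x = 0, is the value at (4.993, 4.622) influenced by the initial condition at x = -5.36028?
Yes. The characteristic through (4.993, 4.622) passes through x = -5.36028.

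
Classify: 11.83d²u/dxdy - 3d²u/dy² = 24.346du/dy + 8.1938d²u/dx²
Rewriting in standard form: -8.1938d²u/dx² + 11.83d²u/dxdy - 3d²u/dy² - 24.346du/dy = 0. Hyperbolic (discriminant = 41.6233).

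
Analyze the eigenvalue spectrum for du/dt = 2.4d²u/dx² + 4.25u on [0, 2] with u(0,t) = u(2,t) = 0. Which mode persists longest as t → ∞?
Eigenvalues: λₙ = 2.4n²π²/2² - 4.25.
First three modes:
  n=1: λ₁ = 2.4π²/2² - 4.25 ≈ 1.672
  n=2: λ₂ = 9.6π²/2² - 4.25 ≈ 19.437
  n=3: λ₃ = 21.6π²/2² - 4.25 ≈ 49.046
Since 2.4π²/2² ≈ 5.922 > 4.25, all λₙ > 0.
The n=1 mode decays slowest → dominates as t → ∞.
Asymptotic: u ~ c₁ sin(πx/2) e^{-λ₁t} with decay rate λ₁ ≈ 1.672.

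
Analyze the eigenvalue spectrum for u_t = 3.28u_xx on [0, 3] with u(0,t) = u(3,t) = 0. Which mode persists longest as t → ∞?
Eigenvalues: λₙ = 3.28n²π²/3².
First three modes:
  n=1: λ₁ = 3.28π²/3² ≈ 3.597
  n=2: λ₂ = 13.12π²/3² ≈ 14.388 (4× faster decay)
  n=3: λ₃ = 29.52π²/3² ≈ 32.372 (9× faster decay)
As t → ∞, higher modes decay exponentially faster. The n=1 mode dominates: u ~ c₁ sin(πx/3) e^{-λ₁t}.
Decay rate: λ₁ = 3.28π²/3² ≈ 3.597.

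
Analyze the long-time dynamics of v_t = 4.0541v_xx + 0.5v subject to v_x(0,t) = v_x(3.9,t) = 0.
Long-time behavior: v grows unboundedly. With Neumann BCs the constant mode has diffusion eigenvalue 0, so any r > 0 makes it grow like e^(0.5t); solution grows exponentially.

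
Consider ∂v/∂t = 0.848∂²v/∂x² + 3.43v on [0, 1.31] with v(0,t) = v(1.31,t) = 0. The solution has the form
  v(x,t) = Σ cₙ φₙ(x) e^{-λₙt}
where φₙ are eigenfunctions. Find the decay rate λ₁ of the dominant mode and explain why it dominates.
Eigenvalues: λₙ = 0.848n²π²/1.31² - 3.43.
First three modes:
  n=1: λ₁ = 0.848π²/1.31² - 3.43 ≈ 1.447
  n=2: λ₂ = 3.392π²/1.31² - 3.43 ≈ 16.078
  n=3: λ₃ = 7.632π²/1.31² - 3.43 ≈ 40.463
Since 0.848π²/1.31² ≈ 4.877 > 3.43, all λₙ > 0.
The n=1 mode decays slowest → dominates as t → ∞.
Asymptotic: v ~ c₁ sin(πx/1.31) e^{-λ₁t} with decay rate λ₁ ≈ 1.447.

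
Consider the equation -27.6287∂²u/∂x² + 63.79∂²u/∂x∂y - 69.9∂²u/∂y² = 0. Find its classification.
Elliptic. (A = -27.6287, B = 63.79, C = -69.9 gives B² - 4AC = -3655.82042.)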